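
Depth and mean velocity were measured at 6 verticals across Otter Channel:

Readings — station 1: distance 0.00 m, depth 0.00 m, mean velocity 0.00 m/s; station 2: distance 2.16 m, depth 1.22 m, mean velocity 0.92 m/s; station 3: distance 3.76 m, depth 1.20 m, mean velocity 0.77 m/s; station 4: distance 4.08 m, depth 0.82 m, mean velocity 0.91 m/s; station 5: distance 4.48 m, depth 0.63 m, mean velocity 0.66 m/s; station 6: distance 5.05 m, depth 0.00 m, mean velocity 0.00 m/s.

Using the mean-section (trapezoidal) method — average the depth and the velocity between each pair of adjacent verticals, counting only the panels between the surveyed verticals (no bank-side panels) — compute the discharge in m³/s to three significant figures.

2.80 m³/s

Panel 1-2: Δb = 2.16 m, d̄ = (0.00+1.22)/2 = 0.61, v̄ = (0.00+0.92)/2 = 0.46 → q = 2.16×0.61×0.46 = 0.6061 m³/s
Panel 2-3: Δb = 1.6 m, d̄ = (1.22+1.20)/2 = 1.21, v̄ = (0.92+0.77)/2 = 0.845 → q = 1.6×1.21×0.845 = 1.636 m³/s
Panel 3-4: Δb = 0.32 m, d̄ = (1.20+0.82)/2 = 1.01, v̄ = (0.77+0.91)/2 = 0.84 → q = 0.32×1.01×0.84 = 0.2715 m³/s
Panel 4-5: Δb = 0.4 m, d̄ = (0.82+0.63)/2 = 0.725, v̄ = (0.91+0.66)/2 = 0.785 → q = 0.4×0.725×0.785 = 0.2277 m³/s
Panel 5-6: Δb = 0.57 m, d̄ = (0.63+0.00)/2 = 0.315, v̄ = (0.66+0.00)/2 = 0.33 → q = 0.57×0.315×0.33 = 0.05925 m³/s
Q = Σ q = 2.800 m³/s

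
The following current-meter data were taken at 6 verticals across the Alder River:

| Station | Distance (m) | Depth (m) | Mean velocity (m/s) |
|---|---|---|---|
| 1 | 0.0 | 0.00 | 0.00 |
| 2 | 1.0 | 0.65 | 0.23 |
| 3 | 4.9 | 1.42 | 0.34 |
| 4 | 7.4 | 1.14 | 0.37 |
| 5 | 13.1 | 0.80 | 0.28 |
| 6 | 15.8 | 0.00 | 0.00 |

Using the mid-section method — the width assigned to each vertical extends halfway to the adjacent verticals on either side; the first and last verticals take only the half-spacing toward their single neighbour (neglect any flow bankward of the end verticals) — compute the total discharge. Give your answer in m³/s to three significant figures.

4.58 m³/s

w_2 = (4.9 − 0.0)/2 = 2.45 m; q_2 = 0.23 × 0.65 × 2.45 = 0.3663 m³/s
w_3 = (7.4 − 1.0)/2 = 3.2 m; q_3 = 0.34 × 1.42 × 3.2 = 1.545 m³/s
w_4 = (13.1 − 4.9)/2 = 4.1 m; q_4 = 0.37 × 1.14 × 4.1 = 1.729 m³/s
w_5 = (15.8 − 7.4)/2 = 4.2 m; q_5 = 0.28 × 0.80 × 4.2 = 0.9408 m³/s
Stations 1, 6 contribute zero (depth or velocity is 0).
Q = Σ qᵢ = 4.581 m³/s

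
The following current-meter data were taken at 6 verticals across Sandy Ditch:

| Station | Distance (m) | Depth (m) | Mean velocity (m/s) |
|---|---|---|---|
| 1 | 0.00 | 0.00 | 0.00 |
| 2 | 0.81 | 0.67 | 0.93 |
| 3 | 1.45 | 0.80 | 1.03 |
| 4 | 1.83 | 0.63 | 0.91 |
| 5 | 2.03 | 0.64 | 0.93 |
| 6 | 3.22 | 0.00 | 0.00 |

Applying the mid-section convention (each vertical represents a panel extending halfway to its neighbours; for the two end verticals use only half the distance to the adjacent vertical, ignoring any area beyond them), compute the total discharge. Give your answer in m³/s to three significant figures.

w_2 = (1.45 − 0.00)/2 = 0.725 m; q_2 = 0.93 × 0.67 × 0.725 = 0.4517 m³/s
w_3 = (1.83 − 0.81)/2 = 0.51 m; q_3 = 1.03 × 0.80 × 0.51 = 0.4202 m³/s
w_4 = (2.03 − 1.45)/2 = 0.29 m; q_4 = 0.91 × 0.63 × 0.29 = 0.1663 m³/s
w_5 = (3.22 − 1.83)/2 = 0.695 m; q_5 = 0.93 × 0.64 × 0.695 = 0.4137 m³/s
Stations 1, 6 contribute zero (depth or velocity is 0).
Q = Σ qᵢ = 1.452 m³/s

1.45 m³/s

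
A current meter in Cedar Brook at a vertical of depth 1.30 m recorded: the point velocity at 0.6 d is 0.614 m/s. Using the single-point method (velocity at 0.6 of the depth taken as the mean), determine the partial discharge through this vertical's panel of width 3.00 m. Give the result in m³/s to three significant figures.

v̄ = v₀.₆ = 0.614 m/s
q = v̄ × d × w = 0.6140 × 1.30 × 3.00 = 2.395 m³/s

2.39 m³/s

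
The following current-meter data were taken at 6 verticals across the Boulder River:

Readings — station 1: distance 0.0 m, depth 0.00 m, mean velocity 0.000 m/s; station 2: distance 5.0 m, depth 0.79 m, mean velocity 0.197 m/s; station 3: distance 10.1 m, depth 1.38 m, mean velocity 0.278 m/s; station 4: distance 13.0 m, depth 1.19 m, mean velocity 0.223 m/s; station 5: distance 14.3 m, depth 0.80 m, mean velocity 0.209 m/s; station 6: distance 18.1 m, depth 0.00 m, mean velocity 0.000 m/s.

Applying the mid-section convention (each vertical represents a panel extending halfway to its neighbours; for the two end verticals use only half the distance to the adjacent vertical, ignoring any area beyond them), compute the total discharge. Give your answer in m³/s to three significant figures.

w_2 = (10.1 − 0.0)/2 = 5.05 m; q_2 = 0.197 × 0.79 × 5.05 = 0.7859 m³/s
w_3 = (13.0 − 5.0)/2 = 4 m; q_3 = 0.278 × 1.38 × 4 = 1.535 m³/s
w_4 = (14.3 − 10.1)/2 = 2.1 m; q_4 = 0.223 × 1.19 × 2.1 = 0.5573 m³/s
w_5 = (18.1 − 13.0)/2 = 2.55 m; q_5 = 0.209 × 0.80 × 2.55 = 0.4264 m³/s
Stations 1, 6 contribute zero (depth or velocity is 0).
Q = Σ qᵢ = 3.304 m³/s

3.30 m³/s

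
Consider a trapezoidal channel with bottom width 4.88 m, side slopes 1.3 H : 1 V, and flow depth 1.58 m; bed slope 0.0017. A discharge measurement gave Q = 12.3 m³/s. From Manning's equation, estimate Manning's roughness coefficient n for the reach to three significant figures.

A = (b + z·y)·y = (4.88 + 1.3×1.58)×1.58 = 10.96 m²
P = b + 2y√(1+z²) = 4.88 + 2×1.58×√(1+1.3²) = 10.06 m
R = A/P = 10.96/10.06 = 1.089 m
n = (1/Q)·A·R^(2/3)·S^(1/2) = (1/12.3) × 10.96 × 1.058 × 0.04123 = 0.03887

0.0389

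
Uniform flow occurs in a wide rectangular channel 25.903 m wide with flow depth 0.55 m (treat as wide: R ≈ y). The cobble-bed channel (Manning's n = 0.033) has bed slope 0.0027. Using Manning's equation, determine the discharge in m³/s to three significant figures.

15.1 m³/s

A = b·y = 25.903 × 0.55 = 14.25 m²
Wide channel: R ≈ y = 0.55 m
Q = (1/n)·A·R^(2/3)·S^(1/2) = (1/0.033) × 14.25 × 0.5500^(2/3) × 0.0027^(1/2) = 15.06 m³/s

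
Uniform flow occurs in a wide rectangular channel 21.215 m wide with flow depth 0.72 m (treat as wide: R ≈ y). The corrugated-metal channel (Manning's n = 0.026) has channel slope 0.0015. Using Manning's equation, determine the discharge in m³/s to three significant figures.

A = b·y = 21.215 × 0.72 = 15.27 m²
Wide channel: R ≈ y = 0.72 m
Q = (1/n)·A·R^(2/3)·S^(1/2) = (1/0.026) × 15.27 × 0.7200^(2/3) × 0.0015^(1/2) = 18.28 m³/s

18.3 m³/s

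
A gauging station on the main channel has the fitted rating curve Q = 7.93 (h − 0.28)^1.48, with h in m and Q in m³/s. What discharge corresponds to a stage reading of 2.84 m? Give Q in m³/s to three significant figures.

31.9 m³/s

Q = 7.93 × (2.84 − 0.28)^1.48 = 7.93 × 2.56^1.48 = 31.88 m³/s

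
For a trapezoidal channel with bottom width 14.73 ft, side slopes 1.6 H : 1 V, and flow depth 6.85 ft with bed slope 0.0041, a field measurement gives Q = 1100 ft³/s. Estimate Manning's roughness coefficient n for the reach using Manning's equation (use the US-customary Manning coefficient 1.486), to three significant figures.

0.0405

A = (b + z·y)·y = (14.73 + 1.6×6.85)×6.85 = 176.0 ft²
P = b + 2y√(1+z²) = 14.73 + 2×6.85×√(1+1.6²) = 40.58 ft
R = A/P = 176.0/40.58 = 4.337 ft
n = (1.486/Q)·A·R^(2/3)·S^(1/2) = (1.486/1100) × 176.0 × 2.659 × 0.06403 = 0.04048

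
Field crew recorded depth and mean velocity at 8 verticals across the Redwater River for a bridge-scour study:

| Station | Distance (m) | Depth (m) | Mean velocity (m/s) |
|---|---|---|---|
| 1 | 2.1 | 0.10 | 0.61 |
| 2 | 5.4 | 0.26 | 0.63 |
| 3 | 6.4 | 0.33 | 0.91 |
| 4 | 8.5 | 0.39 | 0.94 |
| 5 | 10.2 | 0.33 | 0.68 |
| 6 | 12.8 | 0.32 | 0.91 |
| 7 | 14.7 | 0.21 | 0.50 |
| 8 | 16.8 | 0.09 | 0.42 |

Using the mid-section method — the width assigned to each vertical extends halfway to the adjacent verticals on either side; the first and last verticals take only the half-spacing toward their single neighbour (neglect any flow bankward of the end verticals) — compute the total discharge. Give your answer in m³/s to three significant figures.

3.00 m³/s

w_1 = (5.4 − 2.1)/2 = 1.65 m; q_1 = 0.61 × 0.10 × 1.65 = 0.1007 m³/s
w_2 = (6.4 − 2.1)/2 = 2.15 m; q_2 = 0.63 × 0.26 × 2.15 = 0.3522 m³/s
w_3 = (8.5 − 5.4)/2 = 1.55 m; q_3 = 0.91 × 0.33 × 1.55 = 0.4655 m³/s
w_4 = (10.2 − 6.4)/2 = 1.9 m; q_4 = 0.94 × 0.39 × 1.9 = 0.6965 m³/s
w_5 = (12.8 − 8.5)/2 = 2.15 m; q_5 = 0.68 × 0.33 × 2.15 = 0.4825 m³/s
w_6 = (14.7 − 10.2)/2 = 2.25 m; q_6 = 0.91 × 0.32 × 2.25 = 0.6552 m³/s
w_7 = (16.8 − 12.8)/2 = 2 m; q_7 = 0.50 × 0.21 × 2 = 0.2100 m³/s
w_8 = (16.8 − 14.7)/2 = 1.05 m; q_8 = 0.42 × 0.09 × 1.05 = 0.03969 m³/s
Q = Σ qᵢ = 3.002 m³/s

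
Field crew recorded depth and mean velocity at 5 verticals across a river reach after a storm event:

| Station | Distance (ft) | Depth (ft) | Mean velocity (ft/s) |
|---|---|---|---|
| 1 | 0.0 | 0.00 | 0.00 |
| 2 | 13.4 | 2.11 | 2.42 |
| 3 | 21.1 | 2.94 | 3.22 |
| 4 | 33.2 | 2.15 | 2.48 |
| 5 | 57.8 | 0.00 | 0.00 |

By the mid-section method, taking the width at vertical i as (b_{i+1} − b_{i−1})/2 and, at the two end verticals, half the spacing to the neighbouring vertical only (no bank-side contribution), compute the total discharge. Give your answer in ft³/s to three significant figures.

245 ft³/s

w_2 = (21.1 − 0.0)/2 = 10.55 ft; q_2 = 2.42 × 2.11 × 10.55 = 53.87 ft³/s
w_3 = (33.2 − 13.4)/2 = 9.9 ft; q_3 = 3.22 × 2.94 × 9.9 = 93.72 ft³/s
w_4 = (57.8 − 21.1)/2 = 18.35 ft; q_4 = 2.48 × 2.15 × 18.35 = 97.84 ft³/s
Stations 1, 5 contribute zero (depth or velocity is 0).
Q = Σ qᵢ = 245.4 ft³/s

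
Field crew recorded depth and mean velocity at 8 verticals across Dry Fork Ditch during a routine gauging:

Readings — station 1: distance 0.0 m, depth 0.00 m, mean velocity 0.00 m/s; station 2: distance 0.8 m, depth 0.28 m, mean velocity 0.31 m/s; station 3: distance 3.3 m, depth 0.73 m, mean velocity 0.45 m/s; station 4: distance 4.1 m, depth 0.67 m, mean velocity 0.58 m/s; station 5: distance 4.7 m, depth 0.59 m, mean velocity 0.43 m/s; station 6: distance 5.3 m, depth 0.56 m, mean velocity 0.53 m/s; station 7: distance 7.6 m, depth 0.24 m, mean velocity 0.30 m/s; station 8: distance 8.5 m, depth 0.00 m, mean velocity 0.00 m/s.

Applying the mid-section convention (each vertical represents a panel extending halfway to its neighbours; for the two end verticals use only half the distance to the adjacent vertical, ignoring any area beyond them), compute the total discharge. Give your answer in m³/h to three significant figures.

w_2 = (3.3 − 0.0)/2 = 1.65 m; q_2 = 0.31 × 0.28 × 1.65 = 0.1432 m³/s
w_3 = (4.1 − 0.8)/2 = 1.65 m; q_3 = 0.45 × 0.73 × 1.65 = 0.5420 m³/s
w_4 = (4.7 − 3.3)/2 = 0.7 m; q_4 = 0.58 × 0.67 × 0.7 = 0.2720 m³/s
w_5 = (5.3 − 4.1)/2 = 0.6 m; q_5 = 0.43 × 0.59 × 0.6 = 0.1522 m³/s
w_6 = (7.6 − 4.7)/2 = 1.45 m; q_6 = 0.53 × 0.56 × 1.45 = 0.4304 m³/s
w_7 = (8.5 − 5.3)/2 = 1.6 m; q_7 = 0.30 × 0.24 × 1.6 = 0.1152 m³/s
Stations 1, 8 contribute zero (depth or velocity is 0).
Q = Σ qᵢ = 1.655 m³/s
= 1.655 × 3600 = 5958 m³/h

5960 m³/h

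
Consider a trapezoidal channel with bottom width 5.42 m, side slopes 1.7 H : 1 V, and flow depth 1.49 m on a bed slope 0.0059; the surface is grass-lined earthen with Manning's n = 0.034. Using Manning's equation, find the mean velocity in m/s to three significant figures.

A = (b + z·y)·y = (5.42 + 1.7×1.49)×1.49 = 11.85 m²
P = b + 2y√(1+z²) = 5.42 + 2×1.49×√(1+1.7²) = 11.30 m
R = A/P = 11.85/11.30 = 1.049 m
Q = (1/n)·A·R^(2/3)·S^(1/2) = (1/0.034) × 11.85 × 1.049^(2/3) × 0.0059^(1/2) = 27.64 m³/s
V = Q/A = 27.64/11.85 = 2.332 m/s

2.33 m/s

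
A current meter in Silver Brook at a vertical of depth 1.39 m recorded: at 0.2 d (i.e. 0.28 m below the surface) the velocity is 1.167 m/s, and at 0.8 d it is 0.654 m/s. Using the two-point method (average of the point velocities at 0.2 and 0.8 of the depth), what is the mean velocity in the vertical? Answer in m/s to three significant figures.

v̄ = (1.167 + 0.654) / 2 = 0.9105 m/s

0.911 m/s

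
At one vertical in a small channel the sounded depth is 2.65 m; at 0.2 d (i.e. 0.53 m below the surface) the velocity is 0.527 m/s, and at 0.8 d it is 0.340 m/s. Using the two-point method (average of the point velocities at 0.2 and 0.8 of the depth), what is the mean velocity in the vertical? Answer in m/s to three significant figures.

v̄ = (0.527 + 0.340) / 2 = 0.4335 m/s

0.434 m/s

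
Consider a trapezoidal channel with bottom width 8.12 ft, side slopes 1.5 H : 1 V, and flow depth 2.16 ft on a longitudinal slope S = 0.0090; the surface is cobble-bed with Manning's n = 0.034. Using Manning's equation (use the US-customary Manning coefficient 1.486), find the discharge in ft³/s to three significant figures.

136 ft³/s

A = (b + z·y)·y = (8.12 + 1.5×2.16)×2.16 = 24.54 ft²
P = b + 2y√(1+z²) = 8.12 + 2×2.16×√(1+1.5²) = 15.91 ft
R = A/P = 24.54/15.91 = 1.542 ft
Q = (1.486/n)·A·R^(2/3)·S^(1/2) = (1.486/0.034) × 24.54 × 1.542^(2/3) × 0.0090^(1/2) = 135.8 ft³/s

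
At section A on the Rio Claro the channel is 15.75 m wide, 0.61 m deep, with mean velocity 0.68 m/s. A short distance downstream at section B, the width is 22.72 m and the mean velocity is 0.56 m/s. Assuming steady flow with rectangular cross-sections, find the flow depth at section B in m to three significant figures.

Q = A₁V₁ = (15.75×0.61) × 0.68 = 6.533 m³/s
d₂ = Q/(b₂ V₂) = 6.533/(22.72×0.56) = 0.5135 m

0.513 m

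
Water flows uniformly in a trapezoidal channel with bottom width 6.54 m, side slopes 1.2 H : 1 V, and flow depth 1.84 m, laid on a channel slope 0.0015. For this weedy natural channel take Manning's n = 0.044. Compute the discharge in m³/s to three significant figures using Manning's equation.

17.0 m³/s

A = (b + z·y)·y = (6.54 + 1.2×1.84)×1.84 = 16.10 m²
P = b + 2y√(1+z²) = 6.54 + 2×1.84×√(1+1.2²) = 12.29 m
R = A/P = 16.10/12.29 = 1.310 m
Q = (1/n)·A·R^(2/3)·S^(1/2) = (1/0.044) × 16.10 × 1.310^(2/3) × 0.0015^(1/2) = 16.96 m³/s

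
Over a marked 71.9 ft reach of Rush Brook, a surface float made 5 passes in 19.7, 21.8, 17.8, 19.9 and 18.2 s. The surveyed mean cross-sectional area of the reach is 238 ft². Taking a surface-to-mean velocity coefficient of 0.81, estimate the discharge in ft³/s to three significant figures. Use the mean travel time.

t̄ = (19.7 + 21.8 + 17.8 + 19.9 + 18.2) / 5 = 19.48 s
v_surface = L / t̄ = 71.9 / 19.48 = 3.691 ft/s
v_mean = 0.81 × 3.691 = 2.990 ft/s
Q = A × v_mean = 238 × 2.990 = 711.5 ft³/s

712 ft³/s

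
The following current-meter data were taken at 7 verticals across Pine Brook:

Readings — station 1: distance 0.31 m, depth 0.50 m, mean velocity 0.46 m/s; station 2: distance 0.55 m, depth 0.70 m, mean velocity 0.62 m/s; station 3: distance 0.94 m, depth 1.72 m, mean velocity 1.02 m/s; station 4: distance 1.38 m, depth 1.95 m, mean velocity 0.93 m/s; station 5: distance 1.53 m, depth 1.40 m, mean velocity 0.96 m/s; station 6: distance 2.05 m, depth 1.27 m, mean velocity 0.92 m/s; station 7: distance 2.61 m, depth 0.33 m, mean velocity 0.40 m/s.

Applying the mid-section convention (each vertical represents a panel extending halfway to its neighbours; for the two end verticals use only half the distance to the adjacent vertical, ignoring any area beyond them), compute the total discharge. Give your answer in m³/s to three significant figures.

w_1 = (0.55 − 0.31)/2 = 0.12 m; q_1 = 0.46 × 0.50 × 0.12 = 0.02760 m³/s
w_2 = (0.94 − 0.31)/2 = 0.315 m; q_2 = 0.62 × 0.70 × 0.315 = 0.1367 m³/s
w_3 = (1.38 − 0.55)/2 = 0.415 m; q_3 = 1.02 × 1.72 × 0.415 = 0.7281 m³/s
w_4 = (1.53 − 0.94)/2 = 0.295 m; q_4 = 0.93 × 1.95 × 0.295 = 0.5350 m³/s
w_5 = (2.05 − 1.38)/2 = 0.335 m; q_5 = 0.96 × 1.40 × 0.335 = 0.4502 m³/s
w_6 = (2.61 − 1.53)/2 = 0.54 m; q_6 = 0.92 × 1.27 × 0.54 = 0.6309 m³/s
w_7 = (2.61 − 2.05)/2 = 0.28 m; q_7 = 0.40 × 0.33 × 0.28 = 0.03696 m³/s
Q = Σ qᵢ = 2.546 m³/s

2.55 m³/s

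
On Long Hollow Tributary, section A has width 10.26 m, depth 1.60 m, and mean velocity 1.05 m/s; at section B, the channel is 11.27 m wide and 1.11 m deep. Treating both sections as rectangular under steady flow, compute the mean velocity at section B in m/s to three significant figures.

1.38 m/s

Q = A₁V₁ = (10.26×1.60) × 1.05 = 17.24 m³/s
A₂ = 11.27 × 1.11 = 12.51 m²
V₂ = Q/A₂ = 17.24/12.51 = 1.378 m/s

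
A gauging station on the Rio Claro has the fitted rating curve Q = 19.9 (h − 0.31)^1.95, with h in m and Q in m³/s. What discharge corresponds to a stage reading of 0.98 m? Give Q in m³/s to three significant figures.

Q = 19.9 × (0.98 − 0.31)^1.95 = 19.9 × 0.67^1.95 = 9.114 m³/s

9.11 m³/s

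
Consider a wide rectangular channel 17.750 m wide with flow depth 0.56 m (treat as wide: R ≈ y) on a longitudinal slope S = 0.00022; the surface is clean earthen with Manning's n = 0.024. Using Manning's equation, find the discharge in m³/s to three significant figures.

A = b·y = 17.750 × 0.56 = 9.940 m²
Wide channel: R ≈ y = 0.56 m
Q = (1/n)·A·R^(2/3)·S^(1/2) = (1/0.024) × 9.940 × 0.5600^(2/3) × 0.00022^(1/2) = 4.174 m³/s

4.17 m³/s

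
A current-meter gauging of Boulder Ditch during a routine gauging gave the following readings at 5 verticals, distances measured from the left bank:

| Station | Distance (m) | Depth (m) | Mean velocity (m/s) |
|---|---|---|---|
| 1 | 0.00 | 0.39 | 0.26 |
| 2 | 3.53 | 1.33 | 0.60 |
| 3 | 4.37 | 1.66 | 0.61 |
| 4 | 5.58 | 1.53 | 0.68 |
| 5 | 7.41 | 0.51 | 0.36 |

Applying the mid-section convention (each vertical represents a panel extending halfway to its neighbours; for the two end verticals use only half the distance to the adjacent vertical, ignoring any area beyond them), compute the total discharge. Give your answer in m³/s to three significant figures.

w_1 = (3.53 − 0.00)/2 = 1.765 m; q_1 = 0.26 × 0.39 × 1.765 = 0.1790 m³/s
w_2 = (4.37 − 0.00)/2 = 2.185 m; q_2 = 0.60 × 1.33 × 2.185 = 1.744 m³/s
w_3 = (5.58 − 3.53)/2 = 1.025 m; q_3 = 0.61 × 1.66 × 1.025 = 1.038 m³/s
w_4 = (7.41 − 4.37)/2 = 1.52 m; q_4 = 0.68 × 1.53 × 1.52 = 1.581 m³/s
w_5 = (7.41 − 5.58)/2 = 0.915 m; q_5 = 0.36 × 0.51 × 0.915 = 0.1680 m³/s
Q = Σ qᵢ = 4.710 m³/s

4.71 m³/s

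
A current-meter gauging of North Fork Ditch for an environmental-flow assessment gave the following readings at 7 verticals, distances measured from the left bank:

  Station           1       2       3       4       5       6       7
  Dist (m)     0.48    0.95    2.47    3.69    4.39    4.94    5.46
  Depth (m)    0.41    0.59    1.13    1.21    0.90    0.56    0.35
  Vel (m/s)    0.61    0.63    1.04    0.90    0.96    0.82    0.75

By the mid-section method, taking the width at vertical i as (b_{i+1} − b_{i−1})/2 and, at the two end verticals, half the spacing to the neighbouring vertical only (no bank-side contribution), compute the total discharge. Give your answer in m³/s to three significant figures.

w_1 = (0.95 − 0.48)/2 = 0.235 m; q_1 = 0.61 × 0.41 × 0.235 = 0.05877 m³/s
w_2 = (2.47 − 0.48)/2 = 0.995 m; q_2 = 0.63 × 0.59 × 0.995 = 0.3698 m³/s
w_3 = (3.69 − 0.95)/2 = 1.37 m; q_3 = 1.04 × 1.13 × 1.37 = 1.610 m³/s
w_4 = (4.39 − 2.47)/2 = 0.96 m; q_4 = 0.90 × 1.21 × 0.96 = 1.045 m³/s
w_5 = (4.94 − 3.69)/2 = 0.625 m; q_5 = 0.96 × 0.90 × 0.625 = 0.5400 m³/s
w_6 = (5.46 − 4.39)/2 = 0.535 m; q_6 = 0.82 × 0.56 × 0.535 = 0.2457 m³/s
w_7 = (5.46 − 4.94)/2 = 0.26 m; q_7 = 0.75 × 0.35 × 0.26 = 0.06825 m³/s
Q = Σ qᵢ = 3.938 m³/s

3.94 m³/s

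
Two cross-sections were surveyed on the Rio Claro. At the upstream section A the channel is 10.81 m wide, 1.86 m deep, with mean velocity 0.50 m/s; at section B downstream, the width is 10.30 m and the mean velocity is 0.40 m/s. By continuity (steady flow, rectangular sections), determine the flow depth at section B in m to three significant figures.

2.44 m

Q = A₁V₁ = (10.81×1.86) × 0.50 = 10.05 m³/s
d₂ = Q/(b₂ V₂) = 10.05/(10.30×0.40) = 2.440 m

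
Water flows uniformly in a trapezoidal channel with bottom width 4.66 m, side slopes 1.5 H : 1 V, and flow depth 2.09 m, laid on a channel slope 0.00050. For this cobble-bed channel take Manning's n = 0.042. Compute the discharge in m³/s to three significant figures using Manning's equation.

A = (b + z·y)·y = (4.66 + 1.5×2.09)×2.09 = 16.29 m²
P = b + 2y√(1+z²) = 4.66 + 2×2.09×√(1+1.5²) = 12.20 m
R = A/P = 16.29/12.20 = 1.336 m
Q = (1/n)·A·R^(2/3)·S^(1/2) = (1/0.042) × 16.29 × 1.336^(2/3) × 0.00050^(1/2) = 10.52 m³/s

10.5 m³/s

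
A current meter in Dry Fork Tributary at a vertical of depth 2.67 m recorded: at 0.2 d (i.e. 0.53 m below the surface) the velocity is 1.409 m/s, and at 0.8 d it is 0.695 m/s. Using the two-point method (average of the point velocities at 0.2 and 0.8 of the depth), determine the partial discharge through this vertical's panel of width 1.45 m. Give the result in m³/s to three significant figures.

v̄ = (1.409 + 0.695) / 2 = 1.052 m/s
q = v̄ × d × w = 1.052 × 2.67 × 1.45 = 4.073 m³/s

4.07 m³/s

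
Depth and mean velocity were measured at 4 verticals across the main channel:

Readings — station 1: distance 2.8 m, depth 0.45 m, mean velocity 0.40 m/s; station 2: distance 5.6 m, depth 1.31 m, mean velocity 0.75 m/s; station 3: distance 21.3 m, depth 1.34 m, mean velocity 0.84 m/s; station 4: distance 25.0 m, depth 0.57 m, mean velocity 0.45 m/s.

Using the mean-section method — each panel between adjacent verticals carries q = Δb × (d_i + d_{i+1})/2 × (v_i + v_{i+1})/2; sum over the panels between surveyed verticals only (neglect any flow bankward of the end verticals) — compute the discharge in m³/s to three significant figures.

Panel 1-2: Δb = 2.8 m, d̄ = (0.45+1.31)/2 = 0.88, v̄ = (0.40+0.75)/2 = 0.575 → q = 2.8×0.88×0.575 = 1.417 m³/s
Panel 2-3: Δb = 15.7 m, d̄ = (1.31+1.34)/2 = 1.325, v̄ = (0.75+0.84)/2 = 0.795 → q = 15.7×1.325×0.795 = 16.54 m³/s
Panel 3-4: Δb = 3.7 m, d̄ = (1.34+0.57)/2 = 0.955, v̄ = (0.84+0.45)/2 = 0.645 → q = 3.7×0.955×0.645 = 2.279 m³/s
Q = Σ q = 20.23 m³/s

20.2 m³/s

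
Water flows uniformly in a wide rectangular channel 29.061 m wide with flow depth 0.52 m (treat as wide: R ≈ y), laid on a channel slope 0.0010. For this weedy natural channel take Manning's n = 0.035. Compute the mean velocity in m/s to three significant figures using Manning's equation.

A = b·y = 29.061 × 0.52 = 15.11 m²
Wide channel: R ≈ y = 0.52 m
Q = (1/n)·A·R^(2/3)·S^(1/2) = (1/0.035) × 15.11 × 0.5200^(2/3) × 0.0010^(1/2) = 8.829 m³/s
V = Q/A = 8.829/15.11 = 0.5843 m/s

0.584 m/s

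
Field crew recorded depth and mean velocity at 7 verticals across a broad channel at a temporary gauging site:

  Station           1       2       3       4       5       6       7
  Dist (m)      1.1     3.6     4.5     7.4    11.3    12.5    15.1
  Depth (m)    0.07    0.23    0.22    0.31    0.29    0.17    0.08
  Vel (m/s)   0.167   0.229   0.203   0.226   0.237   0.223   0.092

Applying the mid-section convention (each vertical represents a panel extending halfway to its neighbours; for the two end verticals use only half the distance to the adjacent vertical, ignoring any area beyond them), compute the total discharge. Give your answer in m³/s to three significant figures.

w_1 = (3.6 − 1.1)/2 = 1.25 m; q_1 = 0.167 × 0.07 × 1.25 = 0.01461 m³/s
w_2 = (4.5 − 1.1)/2 = 1.7 m; q_2 = 0.229 × 0.23 × 1.7 = 0.08954 m³/s
w_3 = (7.4 − 3.6)/2 = 1.9 m; q_3 = 0.203 × 0.22 × 1.9 = 0.08485 m³/s
w_4 = (11.3 − 4.5)/2 = 3.4 m; q_4 = 0.226 × 0.31 × 3.4 = 0.2382 m³/s
w_5 = (12.5 − 7.4)/2 = 2.55 m; q_5 = 0.237 × 0.29 × 2.55 = 0.1753 m³/s
w_6 = (15.1 − 11.3)/2 = 1.9 m; q_6 = 0.223 × 0.17 × 1.9 = 0.07203 m³/s
w_7 = (15.1 − 12.5)/2 = 1.3 m; q_7 = 0.092 × 0.08 × 1.3 = 0.009568 m³/s
Q = Σ qᵢ = 0.6841 m³/s

0.684 m³/s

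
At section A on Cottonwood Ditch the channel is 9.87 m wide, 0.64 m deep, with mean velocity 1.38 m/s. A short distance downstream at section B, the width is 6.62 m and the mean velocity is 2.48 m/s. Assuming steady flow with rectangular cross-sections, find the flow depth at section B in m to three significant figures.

Q = A₁V₁ = (9.87×0.64) × 1.38 = 8.717 m³/s
d₂ = Q/(b₂ V₂) = 8.717/(6.62×2.48) = 0.5310 m

0.531 m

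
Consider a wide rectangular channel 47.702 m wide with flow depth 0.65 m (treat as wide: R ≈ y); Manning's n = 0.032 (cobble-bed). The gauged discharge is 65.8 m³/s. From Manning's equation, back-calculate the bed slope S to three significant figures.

A = b·y = 47.702 × 0.65 = 31.01 m²
Wide channel: R ≈ y = 0.65 m
S = (Q·n / (1·A·R^(2/3)))² = (65.8×0.032 / (1×31.01×0.7504))² = 0.008190

0.00819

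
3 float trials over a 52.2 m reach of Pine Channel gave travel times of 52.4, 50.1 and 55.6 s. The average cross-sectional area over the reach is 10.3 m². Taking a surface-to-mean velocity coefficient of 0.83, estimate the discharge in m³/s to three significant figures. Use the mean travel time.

8.47 m³/s

t̄ = (52.4 + 50.1 + 55.6) / 3 = 52.7 s
v_surface = L / t̄ = 52.2 / 52.7 = 0.9905 m/s
v_mean = 0.83 × 0.9905 = 0.8221 m/s
Q = A × v_mean = 10.3 × 0.8221 = 8.468 m³/s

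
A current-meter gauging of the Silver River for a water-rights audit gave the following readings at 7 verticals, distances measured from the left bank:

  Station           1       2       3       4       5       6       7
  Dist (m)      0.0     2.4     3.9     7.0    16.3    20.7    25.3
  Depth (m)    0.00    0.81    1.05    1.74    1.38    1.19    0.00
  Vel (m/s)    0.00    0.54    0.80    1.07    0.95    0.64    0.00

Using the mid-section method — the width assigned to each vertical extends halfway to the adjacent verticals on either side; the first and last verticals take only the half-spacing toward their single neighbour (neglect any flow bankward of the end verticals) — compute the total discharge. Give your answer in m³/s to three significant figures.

w_2 = (3.9 − 0.0)/2 = 1.95 m; q_2 = 0.54 × 0.81 × 1.95 = 0.8529 m³/s
w_3 = (7.0 − 2.4)/2 = 2.3 m; q_3 = 0.80 × 1.05 × 2.3 = 1.932 m³/s
w_4 = (16.3 − 3.9)/2 = 6.2 m; q_4 = 1.07 × 1.74 × 6.2 = 11.54 m³/s
w_5 = (20.7 − 7.0)/2 = 6.85 m; q_5 = 0.95 × 1.38 × 6.85 = 8.980 m³/s
w_6 = (25.3 − 16.3)/2 = 4.5 m; q_6 = 0.64 × 1.19 × 4.5 = 3.427 m³/s
Stations 1, 7 contribute zero (depth or velocity is 0).
Q = Σ qᵢ = 26.74 m³/s

26.7 m³/s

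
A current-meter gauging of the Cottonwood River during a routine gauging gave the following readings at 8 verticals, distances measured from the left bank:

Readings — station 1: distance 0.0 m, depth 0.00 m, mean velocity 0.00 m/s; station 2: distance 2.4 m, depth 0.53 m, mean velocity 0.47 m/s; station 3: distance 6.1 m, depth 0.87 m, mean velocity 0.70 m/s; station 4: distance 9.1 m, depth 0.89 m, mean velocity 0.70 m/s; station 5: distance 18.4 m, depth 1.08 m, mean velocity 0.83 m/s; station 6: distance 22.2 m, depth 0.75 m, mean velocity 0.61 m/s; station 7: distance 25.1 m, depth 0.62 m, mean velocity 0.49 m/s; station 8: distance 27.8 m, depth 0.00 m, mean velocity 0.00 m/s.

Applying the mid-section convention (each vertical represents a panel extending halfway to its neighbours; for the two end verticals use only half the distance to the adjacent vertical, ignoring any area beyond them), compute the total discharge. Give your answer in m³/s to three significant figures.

14.9 m³/s

w_2 = (6.1 − 0.0)/2 = 3.05 m; q_2 = 0.47 × 0.53 × 3.05 = 0.7598 m³/s
w_3 = (9.1 − 2.4)/2 = 3.35 m; q_3 = 0.70 × 0.87 × 3.35 = 2.040 m³/s
w_4 = (18.4 − 6.1)/2 = 6.15 m; q_4 = 0.70 × 0.89 × 6.15 = 3.831 m³/s
w_5 = (22.2 − 9.1)/2 = 6.55 m; q_5 = 0.83 × 1.08 × 6.55 = 5.871 m³/s
w_6 = (25.1 − 18.4)/2 = 3.35 m; q_6 = 0.61 × 0.75 × 3.35 = 1.533 m³/s
w_7 = (27.8 − 22.2)/2 = 2.8 m; q_7 = 0.49 × 0.62 × 2.8 = 0.8506 m³/s
Stations 1, 8 contribute zero (depth or velocity is 0).
Q = Σ qᵢ = 14.89 m³/s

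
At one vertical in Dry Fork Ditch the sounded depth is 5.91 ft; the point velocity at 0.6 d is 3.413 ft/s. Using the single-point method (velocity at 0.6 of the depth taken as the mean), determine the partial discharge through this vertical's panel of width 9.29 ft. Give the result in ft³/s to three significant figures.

v̄ = v₀.₆ = 3.413 ft/s
q = v̄ × d × w = 3.413 × 5.91 × 9.29 = 187.4 ft³/s

187 ft³/s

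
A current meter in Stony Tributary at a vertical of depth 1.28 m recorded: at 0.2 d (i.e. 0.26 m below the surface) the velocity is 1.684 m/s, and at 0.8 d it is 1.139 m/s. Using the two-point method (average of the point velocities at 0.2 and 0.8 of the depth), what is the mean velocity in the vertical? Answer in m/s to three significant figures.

v̄ = (1.684 + 1.139) / 2 = 1.412 m/s

1.41 m/s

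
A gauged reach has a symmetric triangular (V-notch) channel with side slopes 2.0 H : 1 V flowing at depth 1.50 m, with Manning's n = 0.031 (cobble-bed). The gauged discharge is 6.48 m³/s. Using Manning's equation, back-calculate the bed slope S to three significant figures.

A = z·y² = 2.0×1.50² = 4.500 m²
P = 2y√(1+z²) = 2×1.50×√(1+2.0²) = 6.708 m
R = A/P = 4.500/6.708 = 0.6708 m
S = (Q·n / (1·A·R^(2/3)))² = (6.48×0.031 / (1×4.500×0.7663))² = 0.003393

0.00339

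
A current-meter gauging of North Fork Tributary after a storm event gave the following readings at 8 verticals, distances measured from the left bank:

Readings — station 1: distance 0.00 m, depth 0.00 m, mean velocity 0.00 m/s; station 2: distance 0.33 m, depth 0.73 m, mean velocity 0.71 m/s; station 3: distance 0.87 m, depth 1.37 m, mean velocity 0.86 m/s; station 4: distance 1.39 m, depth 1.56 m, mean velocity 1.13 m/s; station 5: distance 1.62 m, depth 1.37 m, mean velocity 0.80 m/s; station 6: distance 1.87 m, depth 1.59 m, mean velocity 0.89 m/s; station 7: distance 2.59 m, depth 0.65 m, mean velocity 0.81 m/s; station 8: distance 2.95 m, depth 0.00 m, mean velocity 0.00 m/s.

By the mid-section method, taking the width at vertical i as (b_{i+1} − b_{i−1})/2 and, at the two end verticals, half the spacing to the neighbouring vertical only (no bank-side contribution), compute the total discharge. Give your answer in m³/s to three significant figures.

2.74 m³/s

w_2 = (0.87 − 0.00)/2 = 0.435 m; q_2 = 0.71 × 0.73 × 0.435 = 0.2255 m³/s
w_3 = (1.39 − 0.33)/2 = 0.53 m; q_3 = 0.86 × 1.37 × 0.53 = 0.6244 m³/s
w_4 = (1.62 − 0.87)/2 = 0.375 m; q_4 = 1.13 × 1.56 × 0.375 = 0.6611 m³/s
w_5 = (1.87 − 1.39)/2 = 0.24 m; q_5 = 0.80 × 1.37 × 0.24 = 0.2630 m³/s
w_6 = (2.59 − 1.62)/2 = 0.485 m; q_6 = 0.89 × 1.59 × 0.485 = 0.6863 m³/s
w_7 = (2.95 − 1.87)/2 = 0.54 m; q_7 = 0.81 × 0.65 × 0.54 = 0.2843 m³/s
Stations 1, 8 contribute zero (depth or velocity is 0).
Q = Σ qᵢ = 2.745 m³/s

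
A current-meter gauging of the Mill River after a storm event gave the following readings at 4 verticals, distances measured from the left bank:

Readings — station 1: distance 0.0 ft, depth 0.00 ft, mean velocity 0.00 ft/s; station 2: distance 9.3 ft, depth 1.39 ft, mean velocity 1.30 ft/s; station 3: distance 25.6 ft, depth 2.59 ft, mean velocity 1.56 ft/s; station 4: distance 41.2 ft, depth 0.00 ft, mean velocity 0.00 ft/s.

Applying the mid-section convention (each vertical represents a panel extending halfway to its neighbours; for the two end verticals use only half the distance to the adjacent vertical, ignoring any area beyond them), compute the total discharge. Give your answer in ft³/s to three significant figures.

w_2 = (25.6 − 0.0)/2 = 12.8 ft; q_2 = 1.30 × 1.39 × 12.8 = 23.13 ft³/s
w_3 = (41.2 − 9.3)/2 = 15.95 ft; q_3 = 1.56 × 2.59 × 15.95 = 64.44 ft³/s
Stations 1, 4 contribute zero (depth or velocity is 0).
Q = Σ qᵢ = 87.57 ft³/s

87.6 ft³/s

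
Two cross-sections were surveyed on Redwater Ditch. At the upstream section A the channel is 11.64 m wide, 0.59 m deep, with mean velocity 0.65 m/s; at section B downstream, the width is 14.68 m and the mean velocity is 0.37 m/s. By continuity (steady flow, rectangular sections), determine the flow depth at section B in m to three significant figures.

0.822 m

Q = A₁V₁ = (11.64×0.59) × 0.65 = 4.464 m³/s
d₂ = Q/(b₂ V₂) = 4.464/(14.68×0.37) = 0.8218 m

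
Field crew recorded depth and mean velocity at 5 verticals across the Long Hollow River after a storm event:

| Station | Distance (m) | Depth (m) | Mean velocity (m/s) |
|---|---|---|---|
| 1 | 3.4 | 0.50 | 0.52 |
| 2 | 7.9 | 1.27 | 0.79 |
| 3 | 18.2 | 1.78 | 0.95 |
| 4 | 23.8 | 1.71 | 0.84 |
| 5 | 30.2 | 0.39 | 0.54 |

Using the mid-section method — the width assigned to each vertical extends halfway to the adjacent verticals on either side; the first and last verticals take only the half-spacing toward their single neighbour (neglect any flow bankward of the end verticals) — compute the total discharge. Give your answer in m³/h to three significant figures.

w_1 = (7.9 − 3.4)/2 = 2.25 m; q_1 = 0.52 × 0.50 × 2.25 = 0.5850 m³/s
w_2 = (18.2 − 3.4)/2 = 7.4 m; q_2 = 0.79 × 1.27 × 7.4 = 7.424 m³/s
w_3 = (23.8 − 7.9)/2 = 7.95 m; q_3 = 0.95 × 1.78 × 7.95 = 13.44 m³/s
w_4 = (30.2 − 18.2)/2 = 6 m; q_4 = 0.84 × 1.71 × 6 = 8.618 m³/s
w_5 = (30.2 − 23.8)/2 = 3.2 m; q_5 = 0.54 × 0.39 × 3.2 = 0.6739 m³/s
Q = Σ qᵢ = 30.75 m³/s
= 30.75 × 3600 = 110700 m³/h

111000 m³/h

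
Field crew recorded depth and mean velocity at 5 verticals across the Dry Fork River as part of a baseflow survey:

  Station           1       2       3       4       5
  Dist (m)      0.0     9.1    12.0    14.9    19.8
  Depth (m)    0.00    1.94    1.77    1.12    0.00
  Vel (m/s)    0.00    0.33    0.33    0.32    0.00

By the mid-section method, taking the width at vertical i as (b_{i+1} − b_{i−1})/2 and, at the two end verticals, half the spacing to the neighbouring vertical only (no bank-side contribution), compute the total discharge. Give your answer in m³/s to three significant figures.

w_2 = (12.0 − 0.0)/2 = 6 m; q_2 = 0.33 × 1.94 × 6 = 3.841 m³/s
w_3 = (14.9 − 9.1)/2 = 2.9 m; q_3 = 0.33 × 1.77 × 2.9 = 1.694 m³/s
w_4 = (19.8 − 12.0)/2 = 3.9 m; q_4 = 0.32 × 1.12 × 3.9 = 1.398 m³/s
Stations 1, 5 contribute zero (depth or velocity is 0).
Q = Σ qᵢ = 6.933 m³/s

6.93 m³/s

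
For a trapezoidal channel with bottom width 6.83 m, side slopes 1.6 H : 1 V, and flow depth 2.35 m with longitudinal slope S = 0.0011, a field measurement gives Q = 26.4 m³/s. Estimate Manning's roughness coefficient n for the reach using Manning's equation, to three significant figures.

0.0425

A = (b + z·y)·y = (6.83 + 1.6×2.35)×2.35 = 24.89 m²
P = b + 2y√(1+z²) = 6.83 + 2×2.35×√(1+1.6²) = 15.70 m
R = A/P = 24.89/15.70 = 1.585 m
n = (1/Q)·A·R^(2/3)·S^(1/2) = (1/26.4) × 24.89 × 1.360 × 0.03317 = 0.04251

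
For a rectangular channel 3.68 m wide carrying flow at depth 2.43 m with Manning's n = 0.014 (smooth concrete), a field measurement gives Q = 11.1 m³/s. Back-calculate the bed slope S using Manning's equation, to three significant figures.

A = b·y = 3.68 × 2.43 = 8.942 m²
P = b + 2y = 3.68 + 2×2.43 = 8.540 m
R = A/P = 8.942/8.540 = 1.047 m
S = (Q·n / (1·A·R^(2/3)))² = (11.1×0.014 / (1×8.942×1.031))² = 0.0002840

0.000284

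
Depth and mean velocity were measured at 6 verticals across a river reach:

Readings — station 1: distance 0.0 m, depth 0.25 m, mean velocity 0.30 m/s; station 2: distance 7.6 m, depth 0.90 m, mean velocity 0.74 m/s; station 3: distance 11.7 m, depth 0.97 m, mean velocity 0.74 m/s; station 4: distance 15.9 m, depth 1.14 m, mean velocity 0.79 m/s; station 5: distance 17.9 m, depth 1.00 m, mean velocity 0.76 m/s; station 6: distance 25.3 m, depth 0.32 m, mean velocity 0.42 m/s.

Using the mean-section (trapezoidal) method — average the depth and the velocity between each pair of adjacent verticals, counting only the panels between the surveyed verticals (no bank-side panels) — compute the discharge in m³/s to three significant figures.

Panel 1-2: Δb = 7.6 m, d̄ = (0.25+0.90)/2 = 0.575, v̄ = (0.30+0.74)/2 = 0.52 → q = 7.6×0.575×0.52 = 2.272 m³/s
Panel 2-3: Δb = 4.1 m, d̄ = (0.90+0.97)/2 = 0.935, v̄ = (0.74+0.74)/2 = 0.74 → q = 4.1×0.935×0.74 = 2.837 m³/s
Panel 3-4: Δb = 4.2 m, d̄ = (0.97+1.14)/2 = 1.055, v̄ = (0.74+0.79)/2 = 0.765 → q = 4.2×1.055×0.765 = 3.390 m³/s
Panel 4-5: Δb = 2 m, d̄ = (1.14+1.00)/2 = 1.07, v̄ = (0.79+0.76)/2 = 0.775 → q = 2×1.07×0.775 = 1.659 m³/s
Panel 5-6: Δb = 7.4 m, d̄ = (1.00+0.32)/2 = 0.66, v̄ = (0.76+0.42)/2 = 0.59 → q = 7.4×0.66×0.59 = 2.882 m³/s
Q = Σ q = 13.04 m³/s

13.0 m³/s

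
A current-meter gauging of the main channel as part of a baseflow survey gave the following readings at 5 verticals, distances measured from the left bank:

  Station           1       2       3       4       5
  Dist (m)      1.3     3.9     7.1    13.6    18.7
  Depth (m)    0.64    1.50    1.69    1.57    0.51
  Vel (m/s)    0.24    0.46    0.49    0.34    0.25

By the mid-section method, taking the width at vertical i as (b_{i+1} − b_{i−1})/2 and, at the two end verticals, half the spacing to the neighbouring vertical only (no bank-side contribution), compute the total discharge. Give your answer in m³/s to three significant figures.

w_1 = (3.9 − 1.3)/2 = 1.3 m; q_1 = 0.24 × 0.64 × 1.3 = 0.1997 m³/s
w_2 = (7.1 − 1.3)/2 = 2.9 m; q_2 = 0.46 × 1.50 × 2.9 = 2.001 m³/s
w_3 = (13.6 − 3.9)/2 = 4.85 m; q_3 = 0.49 × 1.69 × 4.85 = 4.016 m³/s
w_4 = (18.7 − 7.1)/2 = 5.8 m; q_4 = 0.34 × 1.57 × 5.8 = 3.096 m³/s
w_5 = (18.7 − 13.6)/2 = 2.55 m; q_5 = 0.25 × 0.51 × 2.55 = 0.3251 m³/s
Q = Σ qᵢ = 9.638 m³/s

9.64 m³/s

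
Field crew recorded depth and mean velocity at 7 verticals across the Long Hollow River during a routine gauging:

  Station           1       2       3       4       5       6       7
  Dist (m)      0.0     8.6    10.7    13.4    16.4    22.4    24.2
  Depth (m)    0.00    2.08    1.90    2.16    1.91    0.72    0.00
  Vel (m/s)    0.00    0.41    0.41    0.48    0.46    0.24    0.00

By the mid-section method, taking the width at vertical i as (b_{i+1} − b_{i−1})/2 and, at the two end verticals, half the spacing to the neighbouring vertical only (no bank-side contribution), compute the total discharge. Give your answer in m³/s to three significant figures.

14.0 m³/s

w_2 = (10.7 − 0.0)/2 = 5.35 m; q_2 = 0.41 × 2.08 × 5.35 = 4.562 m³/s
w_3 = (13.4 − 8.6)/2 = 2.4 m; q_3 = 0.41 × 1.90 × 2.4 = 1.870 m³/s
w_4 = (16.4 − 10.7)/2 = 2.85 m; q_4 = 0.48 × 2.16 × 2.85 = 2.955 m³/s
w_5 = (22.4 − 13.4)/2 = 4.5 m; q_5 = 0.46 × 1.91 × 4.5 = 3.954 m³/s
w_6 = (24.2 − 16.4)/2 = 3.9 m; q_6 = 0.24 × 0.72 × 3.9 = 0.6739 m³/s
Stations 1, 7 contribute zero (depth or velocity is 0).
Q = Σ qᵢ = 14.01 m³/s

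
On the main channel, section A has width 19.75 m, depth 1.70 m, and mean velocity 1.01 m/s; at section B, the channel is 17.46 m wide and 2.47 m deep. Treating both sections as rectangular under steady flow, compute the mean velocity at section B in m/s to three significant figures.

Q = A₁V₁ = (19.75×1.70) × 1.01 = 33.91 m³/s
A₂ = 17.46 × 2.47 = 43.13 m²
V₂ = Q/A₂ = 33.91/43.13 = 0.7863 m/s

0.786 m/s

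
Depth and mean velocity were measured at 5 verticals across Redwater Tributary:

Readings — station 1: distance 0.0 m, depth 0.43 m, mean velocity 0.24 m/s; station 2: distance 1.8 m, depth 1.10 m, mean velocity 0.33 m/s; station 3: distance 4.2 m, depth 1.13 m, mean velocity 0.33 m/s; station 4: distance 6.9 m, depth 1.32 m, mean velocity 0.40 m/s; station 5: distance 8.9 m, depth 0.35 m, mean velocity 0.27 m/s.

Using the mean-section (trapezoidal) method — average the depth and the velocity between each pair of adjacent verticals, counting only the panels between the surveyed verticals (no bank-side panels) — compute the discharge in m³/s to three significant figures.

3.04 m³/s

Panel 1-2: Δb = 1.8 m, d̄ = (0.43+1.10)/2 = 0.765, v̄ = (0.24+0.33)/2 = 0.285 → q = 1.8×0.765×0.285 = 0.3924 m³/s
Panel 2-3: Δb = 2.4 m, d̄ = (1.10+1.13)/2 = 1.115, v̄ = (0.33+0.33)/2 = 0.33 → q = 2.4×1.115×0.33 = 0.8831 m³/s
Panel 3-4: Δb = 2.7 m, d̄ = (1.13+1.32)/2 = 1.225, v̄ = (0.33+0.40)/2 = 0.365 → q = 2.7×1.225×0.365 = 1.207 m³/s
Panel 4-5: Δb = 2 m, d̄ = (1.32+0.35)/2 = 0.835, v̄ = (0.40+0.27)/2 = 0.335 → q = 2×0.835×0.335 = 0.5595 m³/s
Q = Σ q = 3.042 m³/s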